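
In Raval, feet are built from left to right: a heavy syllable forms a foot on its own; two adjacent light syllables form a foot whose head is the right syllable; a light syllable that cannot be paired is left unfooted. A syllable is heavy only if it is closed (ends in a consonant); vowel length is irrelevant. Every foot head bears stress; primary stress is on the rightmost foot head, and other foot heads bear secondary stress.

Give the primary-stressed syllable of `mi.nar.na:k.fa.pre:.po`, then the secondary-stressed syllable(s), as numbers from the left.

Weights: 1 mi L, 2 nar H, 3 na:k H, 4 fa L, 5 pre: L, 6 po L.
Parse left to right (heavy = foot alone; LL = one foot; stranded L unfooted): mi (ˈnar) (ˈna:k) (fa.ˈpre:) po.
Foot heads: 2, 3, 5.
Primary stress on the rightmost head = syllable 5.
Secondary stress on 2, 3: mi.ˌnar.ˌna:k.fa.ˈpre:.po.

primary 5, secondary 2, 3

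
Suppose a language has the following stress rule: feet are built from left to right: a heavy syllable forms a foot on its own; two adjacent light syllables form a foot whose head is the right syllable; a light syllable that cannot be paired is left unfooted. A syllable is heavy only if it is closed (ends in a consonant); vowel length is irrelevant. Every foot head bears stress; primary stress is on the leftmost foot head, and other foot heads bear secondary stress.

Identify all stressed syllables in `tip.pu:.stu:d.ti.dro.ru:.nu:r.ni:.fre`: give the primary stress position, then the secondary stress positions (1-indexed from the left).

primary 1, secondary 3, 5, 7, 9

Weights: 1 tip H, 2 pu: L, 3 stu:d H, 4 ti L, 5 dro L, 6 ru: L, 7 nu:r H, 8 ni: L, 9 fre L.
Parse left to right (heavy = foot alone; LL = one foot; stranded L unfooted): (ˈtip) pu: (ˈstu:d) (ti.ˈdro) ru: (ˈnu:r) (ni:.ˈfre).
Foot heads: 1, 3, 5, 7, 9.
Primary stress on the leftmost head = syllable 1.
Secondary stress on 3, 5, 7, 9: ˈtip.pu:.ˌstu:d.ti.ˌdro.ru:.ˌnu:r.ni:.ˌfre.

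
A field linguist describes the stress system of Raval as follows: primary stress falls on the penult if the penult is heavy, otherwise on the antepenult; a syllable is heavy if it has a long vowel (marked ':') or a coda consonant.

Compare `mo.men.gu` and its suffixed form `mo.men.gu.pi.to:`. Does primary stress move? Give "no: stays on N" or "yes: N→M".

Base `mo.men.gu` (3 syllables):
  Weights: 1 mo L, 2 men H, 3 gu L.
  The penult (syllable 2, men) is heavy, so it takes stress.
  → primary stress on syllable 2.
Suffixed `mo.men.gu.pi.to:` (5 syllables):
  Weights: 3 gu L, 4 pi L, 5 to: H.
  The penult (syllable 4, pi) is light, so stress falls on the antepenult (syllable 3, gu).
  → primary stress on syllable 3.

yes: 2→3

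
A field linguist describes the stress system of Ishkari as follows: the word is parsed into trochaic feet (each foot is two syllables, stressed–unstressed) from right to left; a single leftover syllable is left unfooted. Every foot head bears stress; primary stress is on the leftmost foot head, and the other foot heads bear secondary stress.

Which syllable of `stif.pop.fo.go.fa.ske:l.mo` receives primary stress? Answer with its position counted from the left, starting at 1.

Parse right to left into trochaic (ˈσσ) feet: stif (ˈpop.fo) (ˈgo.fa) (ˈske:l.mo). Syllable 1 is left unfooted.
Foot heads (stressed positions): 2, 4, 6.
End Rule Leftmost: primary stress on the leftmost head = syllable 2.
Primary stress: syllable 2 → stif.ˈpop.fo.go.fa.ske:l.mo.

2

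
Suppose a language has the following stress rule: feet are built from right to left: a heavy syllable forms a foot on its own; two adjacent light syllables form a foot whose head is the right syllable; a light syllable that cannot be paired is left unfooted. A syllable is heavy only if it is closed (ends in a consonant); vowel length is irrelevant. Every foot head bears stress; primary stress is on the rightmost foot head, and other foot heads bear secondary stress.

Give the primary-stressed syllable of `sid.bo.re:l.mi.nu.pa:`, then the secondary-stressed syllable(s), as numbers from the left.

Weights: 1 sid H, 2 bo L, 3 re:l H, 4 mi L, 5 nu L, 6 pa: L.
Parse right to left (heavy = foot alone; LL = one foot; stranded L unfooted): (ˈsid) bo (ˈre:l) mi (nu.ˈpa:).
Foot heads: 1, 3, 6.
Primary stress on the rightmost head = syllable 6.
Secondary stress on 1, 3: ˌsid.bo.ˌre:l.mi.nu.ˈpa:.

primary 6, secondary 1, 3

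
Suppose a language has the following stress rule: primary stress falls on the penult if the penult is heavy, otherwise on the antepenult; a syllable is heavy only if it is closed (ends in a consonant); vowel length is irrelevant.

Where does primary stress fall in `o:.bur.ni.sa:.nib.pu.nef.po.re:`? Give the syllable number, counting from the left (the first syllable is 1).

7

Weights: 7 nef H, 8 po L, 9 re: L.
The penult (syllable 8, po) is light, so stress falls on the antepenult (syllable 7, nef).
Primary stress: syllable 7 → o:.bur.ni.sa:.nib.pu.ˈnef.po.re:.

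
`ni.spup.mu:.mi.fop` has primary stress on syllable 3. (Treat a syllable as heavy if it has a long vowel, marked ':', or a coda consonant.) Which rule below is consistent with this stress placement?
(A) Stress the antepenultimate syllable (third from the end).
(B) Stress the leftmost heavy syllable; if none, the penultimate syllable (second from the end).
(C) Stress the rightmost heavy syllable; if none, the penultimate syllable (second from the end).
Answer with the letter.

Rule A → syllable 3 ✓.
Rule B → syllable 2 (observed: 3).
Rule C → syllable 5 (observed: 3).

A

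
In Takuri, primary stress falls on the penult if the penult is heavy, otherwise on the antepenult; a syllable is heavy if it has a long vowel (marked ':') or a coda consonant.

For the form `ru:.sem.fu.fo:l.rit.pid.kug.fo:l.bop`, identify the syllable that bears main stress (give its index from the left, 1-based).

Weights: 7 kug H, 8 fo:l H, 9 bop H.
The penult (syllable 8, fo:l) is heavy, so it takes stress.
Primary stress: syllable 8 → ru:.sem.fu.fo:l.rit.pid.kug.ˈfo:l.bop.

8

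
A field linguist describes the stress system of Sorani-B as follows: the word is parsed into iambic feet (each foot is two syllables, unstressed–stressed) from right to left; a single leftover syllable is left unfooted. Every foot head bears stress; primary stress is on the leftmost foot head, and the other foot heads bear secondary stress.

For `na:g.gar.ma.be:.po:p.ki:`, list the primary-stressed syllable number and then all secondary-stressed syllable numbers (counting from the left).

primary 2, secondary 4, 6

Parse right to left into iambic (σˈσ) feet: (na:g.ˈgar) (ma.ˈbe:) (po:p.ˈki:).
Foot heads (stressed positions): 2, 4, 6.
End Rule Leftmost: primary stress on the leftmost head = syllable 2.
Secondary stress on 4, 6: na:g.ˈgar.ma.ˌbe:.po:p.ˌki:.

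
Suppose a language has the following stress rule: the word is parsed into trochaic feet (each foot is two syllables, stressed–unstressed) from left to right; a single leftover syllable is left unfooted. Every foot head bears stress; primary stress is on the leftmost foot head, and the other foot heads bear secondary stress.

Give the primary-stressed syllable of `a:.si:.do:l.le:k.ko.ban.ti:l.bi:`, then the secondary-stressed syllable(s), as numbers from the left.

Parse left to right into trochaic (ˈσσ) feet: (ˈa:.si:) (ˈdo:l.le:k) (ˈko.ban) (ˈti:l.bi:).
Foot heads (stressed positions): 1, 3, 5, 7.
End Rule Leftmost: primary stress on the leftmost head = syllable 1.
Secondary stress on 3, 5, 7: ˈa:.si:.ˌdo:l.le:k.ˌko.ban.ˌti:l.bi:.

primary 1, secondary 3, 5, 7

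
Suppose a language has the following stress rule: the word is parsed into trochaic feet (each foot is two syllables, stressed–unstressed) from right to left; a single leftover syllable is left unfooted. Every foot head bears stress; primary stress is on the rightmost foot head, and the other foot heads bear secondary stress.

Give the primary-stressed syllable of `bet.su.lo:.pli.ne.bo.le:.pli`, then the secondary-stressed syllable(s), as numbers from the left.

Parse right to left into trochaic (ˈσσ) feet: (ˈbet.su) (ˈlo:.pli) (ˈne.bo) (ˈle:.pli).
Foot heads (stressed positions): 1, 3, 5, 7.
End Rule Rightmost: primary stress on the rightmost head = syllable 7.
Secondary stress on 1, 3, 5: ˌbet.su.ˌlo:.pli.ˌne.bo.ˈle:.pli.

primary 7, secondary 1, 3, 5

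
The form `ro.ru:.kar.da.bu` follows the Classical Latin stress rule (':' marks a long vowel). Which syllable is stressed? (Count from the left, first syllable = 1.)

3

Classical Latin: stress the penult if heavy (long vowel or closed), else the antepenult.
Weights: 3 kar H, 4 da L, 5 bu L.
The penult (syllable 4, da) is light, so stress falls on the antepenult (syllable 3, kar).
Stress on syllable 3: ro.ru:.ˈkar.da.bu.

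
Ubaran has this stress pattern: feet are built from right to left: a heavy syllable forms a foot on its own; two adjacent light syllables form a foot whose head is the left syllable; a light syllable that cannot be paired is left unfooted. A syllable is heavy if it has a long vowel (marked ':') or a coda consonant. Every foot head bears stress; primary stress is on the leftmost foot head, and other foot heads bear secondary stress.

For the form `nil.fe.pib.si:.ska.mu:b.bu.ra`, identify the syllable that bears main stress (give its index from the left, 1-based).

1

Weights: 1 nil H, 2 fe L, 3 pib H, 4 si: H, 5 ska L, 6 mu:b H, 7 bu L, 8 ra L.
Parse right to left (heavy = foot alone; LL = one foot; stranded L unfooted): (ˈnil) fe (ˈpib) (ˈsi:) ska (ˈmu:b) (ˈbu.ra).
Foot heads: 1, 3, 4, 6, 7.
Primary stress on the leftmost head = syllable 1.
Primary stress: syllable 1 → ˈnil.fe.pib.si:.ska.mu:b.bu.ra.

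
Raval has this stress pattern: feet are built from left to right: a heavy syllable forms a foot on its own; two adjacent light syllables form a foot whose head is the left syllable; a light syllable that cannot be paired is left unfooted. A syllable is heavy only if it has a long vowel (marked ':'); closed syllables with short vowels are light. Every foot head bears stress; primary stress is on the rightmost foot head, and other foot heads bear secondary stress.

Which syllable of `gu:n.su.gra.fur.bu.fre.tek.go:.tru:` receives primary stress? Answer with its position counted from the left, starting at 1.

Weights: 1 gu:n H, 2 su L, 3 gra L, 4 fur L, 5 bu L, 6 fre L, 7 tek L, 8 go: H, 9 tru: H.
Parse left to right (heavy = foot alone; LL = one foot; stranded L unfooted): (ˈgu:n) (ˈsu.gra) (ˈfur.bu) (ˈfre.tek) (ˈgo:) (ˈtru:).
Foot heads: 1, 2, 4, 6, 8, 9.
Primary stress on the rightmost head = syllable 9.
Primary stress: syllable 9 → gu:n.su.gra.fur.bu.fre.tek.go:.ˈtru:.

9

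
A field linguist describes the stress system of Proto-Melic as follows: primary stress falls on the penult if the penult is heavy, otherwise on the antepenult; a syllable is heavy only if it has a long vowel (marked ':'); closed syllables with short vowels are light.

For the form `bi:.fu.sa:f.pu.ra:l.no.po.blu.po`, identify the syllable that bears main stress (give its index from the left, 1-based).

7

Weights: 7 po L, 8 blu L, 9 po L.
The penult (syllable 8, blu) is light, so stress falls on the antepenult (syllable 7, po).
Primary stress: syllable 7 → bi:.fu.sa:f.pu.ra:l.no.ˈpo.blu.po.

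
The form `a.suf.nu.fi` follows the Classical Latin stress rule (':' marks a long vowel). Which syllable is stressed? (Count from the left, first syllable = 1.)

Classical Latin: stress the penult if heavy (long vowel or closed), else the antepenult.
Weights: 2 suf H, 3 nu L, 4 fi L.
The penult (syllable 3, nu) is light, so stress falls on the antepenult (syllable 2, suf).
Stress on syllable 2: a.ˈsuf.nu.fi.

2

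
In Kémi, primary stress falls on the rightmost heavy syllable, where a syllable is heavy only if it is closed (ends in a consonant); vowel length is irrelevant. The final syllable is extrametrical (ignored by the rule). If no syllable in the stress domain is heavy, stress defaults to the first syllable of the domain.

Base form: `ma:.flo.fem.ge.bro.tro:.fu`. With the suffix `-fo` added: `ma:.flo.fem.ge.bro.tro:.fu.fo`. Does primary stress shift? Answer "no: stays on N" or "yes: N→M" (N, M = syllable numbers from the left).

Base `ma:.flo.fem.ge.bro.tro:.fu` (7 syllables):
  The final syllable (7, fu) is extrametrical; the stress domain is syllables 1–6.
  Weights: 1 ma: L, 2 flo L, 3 fem H, 4 ge L, 5 bro L, 6 tro: L.
  Heavy syllables in the domain: 3. The rightmost is syllable 3 (fem).
  → primary stress on syllable 3.
Suffixed `ma:.flo.fem.ge.bro.tro:.fu.fo` (8 syllables):
  The final syllable (8, fo) is extrametrical; the stress domain is syllables 1–7.
  Weights: 1 ma: L, 2 flo L, 3 fem H, 4 ge L, 5 bro L, 6 tro: L, 7 fu L.
  Heavy syllables in the domain: 3. The rightmost is syllable 3 (fem).
  → primary stress on syllable 3.

no: stays on 3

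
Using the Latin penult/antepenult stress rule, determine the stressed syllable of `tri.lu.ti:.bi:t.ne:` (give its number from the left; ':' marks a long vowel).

4

Classical Latin: stress the penult if heavy (long vowel or closed), else the antepenult.
Weights: 3 ti: H, 4 bi:t H, 5 ne: H.
The penult (syllable 4, bi:t) is heavy, so it takes stress.
Stress on syllable 4: tri.lu.ti:.ˈbi:t.ne:.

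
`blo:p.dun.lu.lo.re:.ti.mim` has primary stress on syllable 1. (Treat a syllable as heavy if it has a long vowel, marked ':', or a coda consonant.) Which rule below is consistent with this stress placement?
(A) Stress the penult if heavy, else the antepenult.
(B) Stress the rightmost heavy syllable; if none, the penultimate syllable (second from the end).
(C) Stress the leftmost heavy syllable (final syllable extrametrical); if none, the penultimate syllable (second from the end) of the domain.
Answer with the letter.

Rule A → syllable 5 (observed: 1).
Rule B → syllable 7 (observed: 1).
Rule C → syllable 1 ✓.

C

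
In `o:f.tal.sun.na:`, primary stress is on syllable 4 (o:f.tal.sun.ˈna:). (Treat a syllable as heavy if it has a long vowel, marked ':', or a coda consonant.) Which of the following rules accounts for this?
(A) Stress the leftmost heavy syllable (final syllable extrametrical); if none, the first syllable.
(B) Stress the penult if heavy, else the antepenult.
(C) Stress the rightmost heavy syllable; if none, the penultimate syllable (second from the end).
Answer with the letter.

C

Rule A → syllable 1 (observed: 4).
Rule B → syllable 3 (observed: 4).
Rule C → syllable 4 ✓.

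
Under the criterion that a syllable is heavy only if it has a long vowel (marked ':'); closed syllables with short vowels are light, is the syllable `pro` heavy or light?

`pro`: short vowel, open (no coda). Short vowel → light.

light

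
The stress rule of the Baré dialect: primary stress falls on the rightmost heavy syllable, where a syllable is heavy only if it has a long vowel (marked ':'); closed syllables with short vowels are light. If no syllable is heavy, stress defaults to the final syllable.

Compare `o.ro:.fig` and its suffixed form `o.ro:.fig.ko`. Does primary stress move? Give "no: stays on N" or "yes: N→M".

Base `o.ro:.fig` (3 syllables):
  Weights: 1 o L, 2 ro: H, 3 fig L.
  Heavy syllables in the domain: 2. The rightmost is syllable 2 (ro:).
  → primary stress on syllable 2.
Suffixed `o.ro:.fig.ko` (4 syllables):
  Weights: 1 o L, 2 ro: H, 3 fig L, 4 ko L.
  Heavy syllables in the domain: 2. The rightmost is syllable 2 (ro:).
  → primary stress on syllable 2.

no: stays on 2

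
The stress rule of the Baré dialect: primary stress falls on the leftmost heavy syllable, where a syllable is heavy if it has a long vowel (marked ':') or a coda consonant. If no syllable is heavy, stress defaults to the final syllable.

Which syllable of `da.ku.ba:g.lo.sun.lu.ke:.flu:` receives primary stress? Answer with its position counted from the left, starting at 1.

Weights: 1 da L, 2 ku L, 3 ba:g H, 4 lo L, 5 sun H, 6 lu L, 7 ke: H, 8 flu: H.
Heavy syllables in the domain: 3, 5, 7, 8. The leftmost is syllable 3 (ba:g).
Primary stress: syllable 3 → da.ku.ˈba:g.lo.sun.lu.ke:.flu:.

3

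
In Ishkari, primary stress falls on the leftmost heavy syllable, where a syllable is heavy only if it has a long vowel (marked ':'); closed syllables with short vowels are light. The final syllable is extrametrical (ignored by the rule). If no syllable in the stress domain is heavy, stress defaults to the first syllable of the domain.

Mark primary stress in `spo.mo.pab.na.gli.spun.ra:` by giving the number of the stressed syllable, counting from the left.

1

The final syllable (7, ra:) is extrametrical; the stress domain is syllables 1–6.
Weights: 1 spo L, 2 mo L, 3 pab L, 4 na L, 5 gli L, 6 spun L.
No heavy syllable in the domain; default to the first syllable of the domain = syllable 1.
Primary stress: syllable 1 → ˈspo.mo.pab.na.gli.spun.ra:.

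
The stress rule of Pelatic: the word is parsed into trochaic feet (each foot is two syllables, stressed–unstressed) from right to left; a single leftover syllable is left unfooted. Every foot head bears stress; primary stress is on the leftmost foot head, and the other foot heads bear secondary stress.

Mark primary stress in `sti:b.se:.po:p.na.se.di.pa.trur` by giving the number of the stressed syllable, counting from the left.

Parse right to left into trochaic (ˈσσ) feet: (ˈsti:b.se:) (ˈpo:p.na) (ˈse.di) (ˈpa.trur).
Foot heads (stressed positions): 1, 3, 5, 7.
End Rule Leftmost: primary stress on the leftmost head = syllable 1.
Primary stress: syllable 1 → ˈsti:b.se:.po:p.na.se.di.pa.trur.

1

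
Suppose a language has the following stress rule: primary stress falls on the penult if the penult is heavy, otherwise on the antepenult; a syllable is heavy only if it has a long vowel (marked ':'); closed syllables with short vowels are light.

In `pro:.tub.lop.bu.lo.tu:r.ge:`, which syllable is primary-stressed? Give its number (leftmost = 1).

Weights: 5 lo L, 6 tu:r H, 7 ge: H.
The penult (syllable 6, tu:r) is heavy, so it takes stress.
Primary stress: syllable 6 → pro:.tub.lop.bu.lo.ˈtu:r.ge:.

6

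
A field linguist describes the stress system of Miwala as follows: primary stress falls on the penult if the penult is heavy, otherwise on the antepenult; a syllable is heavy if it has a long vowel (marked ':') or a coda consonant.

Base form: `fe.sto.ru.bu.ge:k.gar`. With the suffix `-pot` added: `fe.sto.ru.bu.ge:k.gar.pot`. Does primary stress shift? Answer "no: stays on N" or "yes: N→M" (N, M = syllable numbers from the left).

yes: 5→6

Base `fe.sto.ru.bu.ge:k.gar` (6 syllables):
  Weights: 4 bu L, 5 ge:k H, 6 gar H.
  The penult (syllable 5, ge:k) is heavy, so it takes stress.
  → primary stress on syllable 5.
Suffixed `fe.sto.ru.bu.ge:k.gar.pot` (7 syllables):
  Weights: 5 ge:k H, 6 gar H, 7 pot H.
  The penult (syllable 6, gar) is heavy, so it takes stress.
  → primary stress on syllable 6.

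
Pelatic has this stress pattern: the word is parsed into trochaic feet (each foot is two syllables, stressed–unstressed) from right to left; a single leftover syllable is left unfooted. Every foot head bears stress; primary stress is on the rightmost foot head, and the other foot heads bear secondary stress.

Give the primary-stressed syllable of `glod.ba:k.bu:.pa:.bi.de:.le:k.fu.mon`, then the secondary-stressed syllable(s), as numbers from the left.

primary 8, secondary 2, 4, 6

Parse right to left into trochaic (ˈσσ) feet: glod (ˈba:k.bu:) (ˈpa:.bi) (ˈde:.le:k) (ˈfu.mon). Syllable 1 is left unfooted.
Foot heads (stressed positions): 2, 4, 6, 8.
End Rule Rightmost: primary stress on the rightmost head = syllable 8.
Secondary stress on 2, 4, 6: glod.ˌba:k.bu:.ˌpa:.bi.ˌde:.le:k.ˈfu.mon.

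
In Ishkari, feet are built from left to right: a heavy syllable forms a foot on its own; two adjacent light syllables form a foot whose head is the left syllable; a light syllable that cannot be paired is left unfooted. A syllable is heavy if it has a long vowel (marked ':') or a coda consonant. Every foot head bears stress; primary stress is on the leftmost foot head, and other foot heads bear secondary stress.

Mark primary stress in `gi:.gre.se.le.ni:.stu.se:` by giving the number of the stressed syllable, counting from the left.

1

Weights: 1 gi: H, 2 gre L, 3 se L, 4 le L, 5 ni: H, 6 stu L, 7 se: H.
Parse left to right (heavy = foot alone; LL = one foot; stranded L unfooted): (ˈgi:) (ˈgre.se) le (ˈni:) stu (ˈse:).
Foot heads: 1, 2, 5, 7.
Primary stress on the leftmost head = syllable 1.
Primary stress: syllable 1 → ˈgi:.gre.se.le.ni:.stu.se:.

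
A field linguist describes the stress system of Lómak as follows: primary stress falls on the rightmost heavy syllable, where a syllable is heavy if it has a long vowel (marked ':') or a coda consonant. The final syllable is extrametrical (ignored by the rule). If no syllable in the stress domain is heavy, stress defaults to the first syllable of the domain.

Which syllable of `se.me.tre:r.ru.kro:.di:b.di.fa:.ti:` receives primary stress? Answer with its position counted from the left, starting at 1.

8

The final syllable (9, ti:) is extrametrical; the stress domain is syllables 1–8.
Weights: 1 se L, 2 me L, 3 tre:r H, 4 ru L, 5 kro: H, 6 di:b H, 7 di L, 8 fa: H.
Heavy syllables in the domain: 3, 5, 6, 8. The rightmost is syllable 8 (fa:).
Primary stress: syllable 8 → se.me.tre:r.ru.kro:.di:b.di.ˈfa:.ti:.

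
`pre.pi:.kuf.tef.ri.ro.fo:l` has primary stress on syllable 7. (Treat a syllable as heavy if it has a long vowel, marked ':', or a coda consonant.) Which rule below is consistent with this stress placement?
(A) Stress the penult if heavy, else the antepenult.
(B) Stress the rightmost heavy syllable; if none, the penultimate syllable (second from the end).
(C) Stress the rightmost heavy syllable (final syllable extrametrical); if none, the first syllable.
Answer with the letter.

Rule A → syllable 5 (observed: 7).
Rule B → syllable 7 ✓.
Rule C → syllable 4 (observed: 7).

B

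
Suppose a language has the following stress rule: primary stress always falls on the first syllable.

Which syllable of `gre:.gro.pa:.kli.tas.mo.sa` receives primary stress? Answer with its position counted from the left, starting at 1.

1

The word has 7 syllables; the first syllable is syllable 1 (gre:).
Primary stress: syllable 1 → ˈgre:.gro.pa:.kli.tas.mo.sa.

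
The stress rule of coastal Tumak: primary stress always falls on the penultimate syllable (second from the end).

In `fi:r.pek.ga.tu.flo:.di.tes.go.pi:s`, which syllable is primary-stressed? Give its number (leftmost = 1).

The word has 9 syllables; the penultimate syllable (second from the end) is syllable 8 (go).
Primary stress: syllable 8 → fi:r.pek.ga.tu.flo:.di.tes.ˈgo.pi:s.

8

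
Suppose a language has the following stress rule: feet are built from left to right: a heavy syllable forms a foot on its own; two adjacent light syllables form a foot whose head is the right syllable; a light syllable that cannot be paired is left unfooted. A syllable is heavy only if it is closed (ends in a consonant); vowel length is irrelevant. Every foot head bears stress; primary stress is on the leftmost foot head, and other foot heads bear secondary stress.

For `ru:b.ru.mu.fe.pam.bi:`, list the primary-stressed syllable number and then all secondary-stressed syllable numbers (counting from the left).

Weights: 1 ru:b H, 2 ru L, 3 mu L, 4 fe L, 5 pam H, 6 bi: L.
Parse left to right (heavy = foot alone; LL = one foot; stranded L unfooted): (ˈru:b) (ru.ˈmu) fe (ˈpam) bi:.
Foot heads: 1, 3, 5.
Primary stress on the leftmost head = syllable 1.
Secondary stress on 3, 5: ˈru:b.ru.ˌmu.fe.ˌpam.bi:.

primary 1, secondary 3, 5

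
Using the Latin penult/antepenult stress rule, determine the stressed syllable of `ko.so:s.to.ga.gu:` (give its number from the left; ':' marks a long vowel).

3

Classical Latin: stress the penult if heavy (long vowel or closed), else the antepenult.
Weights: 3 to L, 4 ga L, 5 gu: H.
The penult (syllable 4, ga) is light, so stress falls on the antepenult (syllable 3, to).
Stress on syllable 3: ko.so:s.ˈto.ga.gu:.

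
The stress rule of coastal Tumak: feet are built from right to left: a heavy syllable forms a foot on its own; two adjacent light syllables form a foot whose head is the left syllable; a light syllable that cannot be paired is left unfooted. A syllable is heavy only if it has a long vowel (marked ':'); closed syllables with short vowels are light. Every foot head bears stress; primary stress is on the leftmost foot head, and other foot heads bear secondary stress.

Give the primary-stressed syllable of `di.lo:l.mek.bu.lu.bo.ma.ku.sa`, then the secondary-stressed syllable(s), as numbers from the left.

primary 2, secondary 4, 6, 8

Weights: 1 di L, 2 lo:l H, 3 mek L, 4 bu L, 5 lu L, 6 bo L, 7 ma L, 8 ku L, 9 sa L.
Parse right to left (heavy = foot alone; LL = one foot; stranded L unfooted): di (ˈlo:l) mek (ˈbu.lu) (ˈbo.ma) (ˈku.sa).
Foot heads: 2, 4, 6, 8.
Primary stress on the leftmost head = syllable 2.
Secondary stress on 4, 6, 8: di.ˈlo:l.mek.ˌbu.lu.ˌbo.ma.ˌku.sa.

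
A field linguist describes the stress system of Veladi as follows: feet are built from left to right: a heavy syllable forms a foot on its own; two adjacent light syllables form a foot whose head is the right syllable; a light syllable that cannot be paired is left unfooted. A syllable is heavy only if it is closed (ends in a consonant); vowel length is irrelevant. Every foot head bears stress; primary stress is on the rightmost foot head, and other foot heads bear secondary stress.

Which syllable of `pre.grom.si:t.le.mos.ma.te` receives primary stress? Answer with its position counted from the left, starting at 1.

Weights: 1 pre L, 2 grom H, 3 si:t H, 4 le L, 5 mos H, 6 ma L, 7 te L.
Parse left to right (heavy = foot alone; LL = one foot; stranded L unfooted): pre (ˈgrom) (ˈsi:t) le (ˈmos) (ma.ˈte).
Foot heads: 2, 3, 5, 7.
Primary stress on the rightmost head = syllable 7.
Primary stress: syllable 7 → pre.grom.si:t.le.mos.ma.ˈte.

7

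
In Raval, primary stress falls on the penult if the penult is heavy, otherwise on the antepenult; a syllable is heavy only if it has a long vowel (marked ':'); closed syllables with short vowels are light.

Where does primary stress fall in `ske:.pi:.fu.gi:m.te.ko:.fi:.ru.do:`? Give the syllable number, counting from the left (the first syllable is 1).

7

Weights: 7 fi: H, 8 ru L, 9 do: H.
The penult (syllable 8, ru) is light, so stress falls on the antepenult (syllable 7, fi:).
Primary stress: syllable 7 → ske:.pi:.fu.gi:m.te.ko:.ˈfi:.ru.do:.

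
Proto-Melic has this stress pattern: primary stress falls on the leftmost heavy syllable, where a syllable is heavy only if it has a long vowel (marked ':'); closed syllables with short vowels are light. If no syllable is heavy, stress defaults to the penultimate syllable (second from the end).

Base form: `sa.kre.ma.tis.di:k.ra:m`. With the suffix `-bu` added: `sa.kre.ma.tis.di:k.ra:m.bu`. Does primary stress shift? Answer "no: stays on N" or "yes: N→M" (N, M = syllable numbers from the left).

no: stays on 5

Base `sa.kre.ma.tis.di:k.ra:m` (6 syllables):
  Weights: 1 sa L, 2 kre L, 3 ma L, 4 tis L, 5 di:k H, 6 ra:m H.
  Heavy syllables in the domain: 5, 6. The leftmost is syllable 5 (di:k).
  → primary stress on syllable 5.
Suffixed `sa.kre.ma.tis.di:k.ra:m.bu` (7 syllables):
  Weights: 1 sa L, 2 kre L, 3 ma L, 4 tis L, 5 di:k H, 6 ra:m H, 7 bu L.
  Heavy syllables in the domain: 5, 6. The leftmost is syllable 5 (di:k).
  → primary stress on syllable 5.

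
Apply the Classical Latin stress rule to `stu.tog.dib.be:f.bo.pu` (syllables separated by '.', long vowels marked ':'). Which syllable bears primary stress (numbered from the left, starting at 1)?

4

Classical Latin: stress the penult if heavy (long vowel or closed), else the antepenult.
Weights: 4 be:f H, 5 bo L, 6 pu L.
The penult (syllable 5, bo) is light, so stress falls on the antepenult (syllable 4, be:f).
Stress on syllable 4: stu.tog.dib.ˈbe:f.bo.pu.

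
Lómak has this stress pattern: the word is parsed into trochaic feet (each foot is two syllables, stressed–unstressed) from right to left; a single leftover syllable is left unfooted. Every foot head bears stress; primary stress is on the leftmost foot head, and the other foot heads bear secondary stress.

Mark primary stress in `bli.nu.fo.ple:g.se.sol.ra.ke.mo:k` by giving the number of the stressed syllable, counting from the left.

Parse right to left into trochaic (ˈσσ) feet: bli (ˈnu.fo) (ˈple:g.se) (ˈsol.ra) (ˈke.mo:k). Syllable 1 is left unfooted.
Foot heads (stressed positions): 2, 4, 6, 8.
End Rule Leftmost: primary stress on the leftmost head = syllable 2.
Primary stress: syllable 2 → bli.ˈnu.fo.ple:g.se.sol.ra.ke.mo:k.

2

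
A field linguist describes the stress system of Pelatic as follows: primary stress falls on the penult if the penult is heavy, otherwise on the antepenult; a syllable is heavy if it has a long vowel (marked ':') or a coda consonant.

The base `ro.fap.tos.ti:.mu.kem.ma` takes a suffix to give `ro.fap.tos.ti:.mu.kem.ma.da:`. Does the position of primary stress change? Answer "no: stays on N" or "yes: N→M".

Base `ro.fap.tos.ti:.mu.kem.ma` (7 syllables):
  Weights: 5 mu L, 6 kem H, 7 ma L.
  The penult (syllable 6, kem) is heavy, so it takes stress.
  → primary stress on syllable 6.
Suffixed `ro.fap.tos.ti:.mu.kem.ma.da:` (8 syllables):
  Weights: 6 kem H, 7 ma L, 8 da: H.
  The penult (syllable 7, ma) is light, so stress falls on the antepenult (syllable 6, kem).
  → primary stress on syllable 6.

no: stays on 6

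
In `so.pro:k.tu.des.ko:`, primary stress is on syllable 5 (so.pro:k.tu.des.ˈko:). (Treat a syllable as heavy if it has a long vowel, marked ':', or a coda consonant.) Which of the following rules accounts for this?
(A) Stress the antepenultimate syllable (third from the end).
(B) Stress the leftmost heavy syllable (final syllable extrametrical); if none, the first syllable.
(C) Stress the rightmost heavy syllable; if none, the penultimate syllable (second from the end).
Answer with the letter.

C

Rule A → syllable 3 (observed: 5).
Rule B → syllable 2 (observed: 5).
Rule C → syllable 5 ✓.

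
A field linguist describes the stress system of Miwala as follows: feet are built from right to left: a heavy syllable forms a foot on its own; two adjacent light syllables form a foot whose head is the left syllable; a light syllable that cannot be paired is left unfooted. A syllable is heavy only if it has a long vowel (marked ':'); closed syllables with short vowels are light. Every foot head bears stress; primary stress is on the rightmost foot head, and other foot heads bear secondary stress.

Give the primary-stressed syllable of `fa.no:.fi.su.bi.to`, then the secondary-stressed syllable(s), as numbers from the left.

primary 5, secondary 2, 3

Weights: 1 fa L, 2 no: H, 3 fi L, 4 su L, 5 bi L, 6 to L.
Parse right to left (heavy = foot alone; LL = one foot; stranded L unfooted): fa (ˈno:) (ˈfi.su) (ˈbi.to).
Foot heads: 2, 3, 5.
Primary stress on the rightmost head = syllable 5.
Secondary stress on 2, 3: fa.ˌno:.ˌfi.su.ˈbi.to.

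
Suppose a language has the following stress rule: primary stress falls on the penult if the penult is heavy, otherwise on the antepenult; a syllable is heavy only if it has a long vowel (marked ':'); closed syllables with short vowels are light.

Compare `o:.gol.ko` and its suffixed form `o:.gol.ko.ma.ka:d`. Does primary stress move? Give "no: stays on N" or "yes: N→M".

yes: 1→3

Base `o:.gol.ko` (3 syllables):
  Weights: 1 o: H, 2 gol L, 3 ko L.
  The penult (syllable 2, gol) is light, so stress falls on the antepenult (syllable 1, o:).
  → primary stress on syllable 1.
Suffixed `o:.gol.ko.ma.ka:d` (5 syllables):
  Weights: 3 ko L, 4 ma L, 5 ka:d H.
  The penult (syllable 4, ma) is light, so stress falls on the antepenult (syllable 3, ko).
  → primary stress on syllable 3.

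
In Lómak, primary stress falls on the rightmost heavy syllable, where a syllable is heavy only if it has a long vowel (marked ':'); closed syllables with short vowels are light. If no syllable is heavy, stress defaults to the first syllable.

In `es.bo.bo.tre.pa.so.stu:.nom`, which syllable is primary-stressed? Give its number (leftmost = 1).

7

Weights: 1 es L, 2 bo L, 3 bo L, 4 tre L, 5 pa L, 6 so L, 7 stu: H, 8 nom L.
Heavy syllables in the domain: 7. The rightmost is syllable 7 (stu:).
Primary stress: syllable 7 → es.bo.bo.tre.pa.so.ˈstu:.nom.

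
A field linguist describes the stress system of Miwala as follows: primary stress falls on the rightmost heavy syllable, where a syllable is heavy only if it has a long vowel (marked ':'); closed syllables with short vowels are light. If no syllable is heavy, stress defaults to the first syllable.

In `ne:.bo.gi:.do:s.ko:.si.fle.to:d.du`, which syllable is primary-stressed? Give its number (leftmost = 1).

Weights: 1 ne: H, 2 bo L, 3 gi: H, 4 do:s H, 5 ko: H, 6 si L, 7 fle L, 8 to:d H, 9 du L.
Heavy syllables in the domain: 1, 3, 4, 5, 8. The rightmost is syllable 8 (to:d).
Primary stress: syllable 8 → ne:.bo.gi:.do:s.ko:.si.fle.ˈto:d.du.

8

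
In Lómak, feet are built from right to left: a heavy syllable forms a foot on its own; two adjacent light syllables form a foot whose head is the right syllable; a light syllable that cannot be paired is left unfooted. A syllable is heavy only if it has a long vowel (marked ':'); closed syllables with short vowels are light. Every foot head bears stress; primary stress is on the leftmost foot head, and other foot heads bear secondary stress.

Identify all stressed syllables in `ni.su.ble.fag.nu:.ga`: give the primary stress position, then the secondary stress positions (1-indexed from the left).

Weights: 1 ni L, 2 su L, 3 ble L, 4 fag L, 5 nu: H, 6 ga L.
Parse right to left (heavy = foot alone; LL = one foot; stranded L unfooted): (ni.ˈsu) (ble.ˈfag) (ˈnu:) ga.
Foot heads: 2, 4, 5.
Primary stress on the leftmost head = syllable 2.
Secondary stress on 4, 5: ni.ˈsu.ble.ˌfag.ˌnu:.ga.

primary 2, secondary 4, 5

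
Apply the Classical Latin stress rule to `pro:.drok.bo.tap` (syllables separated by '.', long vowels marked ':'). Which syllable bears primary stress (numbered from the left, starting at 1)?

Classical Latin: stress the penult if heavy (long vowel or closed), else the antepenult.
Weights: 2 drok H, 3 bo L, 4 tap H.
The penult (syllable 3, bo) is light, so stress falls on the antepenult (syllable 2, drok).
Stress on syllable 2: pro:.ˈdrok.bo.tap.

2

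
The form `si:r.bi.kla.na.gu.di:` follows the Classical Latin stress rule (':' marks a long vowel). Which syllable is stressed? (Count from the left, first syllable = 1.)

Classical Latin: stress the penult if heavy (long vowel or closed), else the antepenult.
Weights: 4 na L, 5 gu L, 6 di: H.
The penult (syllable 5, gu) is light, so stress falls on the antepenult (syllable 4, na).
Stress on syllable 4: si:r.bi.kla.ˈna.gu.di:.

4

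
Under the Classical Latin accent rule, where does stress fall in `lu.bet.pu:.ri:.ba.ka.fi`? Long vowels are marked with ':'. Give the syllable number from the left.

Classical Latin: stress the penult if heavy (long vowel or closed), else the antepenult.
Weights: 5 ba L, 6 ka L, 7 fi L.
The penult (syllable 6, ka) is light, so stress falls on the antepenult (syllable 5, ba).
Stress on syllable 5: lu.bet.pu:.ri:.ˈba.ka.fi.

5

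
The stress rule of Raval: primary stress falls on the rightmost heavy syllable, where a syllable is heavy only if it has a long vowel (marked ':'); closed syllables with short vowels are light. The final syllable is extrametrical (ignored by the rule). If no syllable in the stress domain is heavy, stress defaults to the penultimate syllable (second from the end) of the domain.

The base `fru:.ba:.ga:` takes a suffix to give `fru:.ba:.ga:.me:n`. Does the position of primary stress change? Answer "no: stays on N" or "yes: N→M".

Base `fru:.ba:.ga:` (3 syllables):
  The final syllable (3, ga:) is extrametrical; the stress domain is syllables 1–2.
  Weights: 1 fru: H, 2 ba: H.
  Heavy syllables in the domain: 1, 2. The rightmost is syllable 2 (ba:).
  → primary stress on syllable 2.
Suffixed `fru:.ba:.ga:.me:n` (4 syllables):
  The final syllable (4, me:n) is extrametrical; the stress domain is syllables 1–3.
  Weights: 1 fru: H, 2 ba: H, 3 ga: H.
  Heavy syllables in the domain: 1, 2, 3. The rightmost is syllable 3 (ga:).
  → primary stress on syllable 3.

yes: 2→3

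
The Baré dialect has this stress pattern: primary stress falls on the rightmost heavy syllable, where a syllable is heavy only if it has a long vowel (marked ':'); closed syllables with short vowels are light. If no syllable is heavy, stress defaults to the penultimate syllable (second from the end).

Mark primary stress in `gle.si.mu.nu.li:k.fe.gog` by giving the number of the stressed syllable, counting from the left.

5

Weights: 1 gle L, 2 si L, 3 mu L, 4 nu L, 5 li:k H, 6 fe L, 7 gog L.
Heavy syllables in the domain: 5. The rightmost is syllable 5 (li:k).
Primary stress: syllable 5 → gle.si.mu.nu.ˈli:k.fe.gog.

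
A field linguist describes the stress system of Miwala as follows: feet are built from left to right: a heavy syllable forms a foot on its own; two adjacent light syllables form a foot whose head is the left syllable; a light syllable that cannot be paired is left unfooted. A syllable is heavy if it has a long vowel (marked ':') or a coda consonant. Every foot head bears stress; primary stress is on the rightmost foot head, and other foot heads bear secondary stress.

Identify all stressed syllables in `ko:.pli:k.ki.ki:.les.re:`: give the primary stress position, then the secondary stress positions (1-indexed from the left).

Weights: 1 ko: H, 2 pli:k H, 3 ki L, 4 ki: H, 5 les H, 6 re: H.
Parse left to right (heavy = foot alone; LL = one foot; stranded L unfooted): (ˈko:) (ˈpli:k) ki (ˈki:) (ˈles) (ˈre:).
Foot heads: 1, 2, 4, 5, 6.
Primary stress on the rightmost head = syllable 6.
Secondary stress on 1, 2, 4, 5: ˌko:.ˌpli:k.ki.ˌki:.ˌles.ˈre:.

primary 6, secondary 1, 2, 4, 5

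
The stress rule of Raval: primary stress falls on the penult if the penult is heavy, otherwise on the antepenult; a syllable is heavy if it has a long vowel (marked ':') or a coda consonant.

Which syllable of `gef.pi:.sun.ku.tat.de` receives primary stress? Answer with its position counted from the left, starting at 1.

5

Weights: 4 ku L, 5 tat H, 6 de L.
The penult (syllable 5, tat) is heavy, so it takes stress.
Primary stress: syllable 5 → gef.pi:.sun.ku.ˈtat.de.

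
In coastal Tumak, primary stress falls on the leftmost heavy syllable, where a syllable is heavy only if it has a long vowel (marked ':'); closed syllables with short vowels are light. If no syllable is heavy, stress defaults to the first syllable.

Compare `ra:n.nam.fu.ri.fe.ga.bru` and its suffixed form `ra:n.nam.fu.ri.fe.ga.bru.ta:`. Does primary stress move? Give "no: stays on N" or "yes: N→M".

Base `ra:n.nam.fu.ri.fe.ga.bru` (7 syllables):
  Weights: 1 ra:n H, 2 nam L, 3 fu L, 4 ri L, 5 fe L, 6 ga L, 7 bru L.
  Heavy syllables in the domain: 1. The leftmost is syllable 1 (ra:n).
  → primary stress on syllable 1.
Suffixed `ra:n.nam.fu.ri.fe.ga.bru.ta:` (8 syllables):
  Weights: 1 ra:n H, 2 nam L, 3 fu L, 4 ri L, 5 fe L, 6 ga L, 7 bru L, 8 ta: H.
  Heavy syllables in the domain: 1, 8. The leftmost is syllable 1 (ra:n).
  → primary stress on syllable 1.

no: stays on 1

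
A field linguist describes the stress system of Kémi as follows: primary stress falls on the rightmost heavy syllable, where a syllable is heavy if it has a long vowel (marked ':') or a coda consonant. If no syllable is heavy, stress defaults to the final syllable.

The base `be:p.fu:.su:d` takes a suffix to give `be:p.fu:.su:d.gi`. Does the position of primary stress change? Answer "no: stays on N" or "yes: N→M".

no: stays on 3

Base `be:p.fu:.su:d` (3 syllables):
  Weights: 1 be:p H, 2 fu: H, 3 su:d H.
  Heavy syllables in the domain: 1, 2, 3. The rightmost is syllable 3 (su:d).
  → primary stress on syllable 3.
Suffixed `be:p.fu:.su:d.gi` (4 syllables):
  Weights: 1 be:p H, 2 fu: H, 3 su:d H, 4 gi L.
  Heavy syllables in the domain: 1, 2, 3. The rightmost is syllable 3 (su:d).
  → primary stress on syllable 3.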